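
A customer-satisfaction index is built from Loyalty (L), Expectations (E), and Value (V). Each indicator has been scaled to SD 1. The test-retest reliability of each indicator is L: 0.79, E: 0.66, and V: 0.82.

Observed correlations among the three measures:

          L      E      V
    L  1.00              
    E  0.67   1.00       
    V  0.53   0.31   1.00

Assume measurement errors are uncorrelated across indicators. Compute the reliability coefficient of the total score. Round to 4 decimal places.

0.8787

Var(L+E+V) = 3 + 2·[0.67 + 0.53 + 0.31] = 3 + 3.02 = 6.02.
Because errors are independent across components, Cov(Tᵢ,Tⱼ) = Cov(Xᵢ,Xⱼ); the off-diagonal part of the true-score variance is the same as above.
True-score variance = [0.79 + 0.66 + 0.82] + 3.02 = 2.27 + 3.02 = 5.29.
Reliability = 5.29 / 6.02 = 0.8787.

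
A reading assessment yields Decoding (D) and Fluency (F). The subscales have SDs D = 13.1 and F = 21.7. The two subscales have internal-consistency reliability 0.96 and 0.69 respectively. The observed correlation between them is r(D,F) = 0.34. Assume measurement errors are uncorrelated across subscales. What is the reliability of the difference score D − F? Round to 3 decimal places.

0.660

Var(D−F) = 13.1² + 21.7² − 2·13.1·21.7·0.34 = 642.5 − 193.304 = 449.196.
With uncorrelated errors the cross-covariances are all true-score covariance, so they carry over unchanged; only the diagonal terms shrink to ρᵢσᵢ².
True-score variance = [13.1²·0.96 + 21.7²·0.69] − 193.304 = 489.66 − 193.304 = 296.356.
Reliability = 296.356 / 449.196 = 0.660.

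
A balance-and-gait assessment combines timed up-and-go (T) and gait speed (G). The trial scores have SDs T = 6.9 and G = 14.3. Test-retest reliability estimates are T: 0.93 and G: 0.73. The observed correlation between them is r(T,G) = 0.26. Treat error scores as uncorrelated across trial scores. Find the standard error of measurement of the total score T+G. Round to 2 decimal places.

7.65

Var(total) = 252.1 + 51.3084 = 303.408.
True-score variance = 193.555 + 51.3084 = 244.863, so reliability = 0.8070.
Error variance = 303.408 − 244.863 = 58.545; SEM = √58.545 = 7.65.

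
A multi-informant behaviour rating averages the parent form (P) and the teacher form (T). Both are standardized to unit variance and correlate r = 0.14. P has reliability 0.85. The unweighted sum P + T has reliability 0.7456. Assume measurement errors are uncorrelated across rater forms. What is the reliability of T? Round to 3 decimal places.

Var(P+T) = 2 + 2·0.14 = 2.280.
True-score variance = ρ_P + ρ_T + 2·0.14, so 0.7456 = (0.85 + ρ_T + 0.28) / 2.280.
ρ_T = 0.7456·2.280 − 0.85 − 0.28 = 0.570.

0.570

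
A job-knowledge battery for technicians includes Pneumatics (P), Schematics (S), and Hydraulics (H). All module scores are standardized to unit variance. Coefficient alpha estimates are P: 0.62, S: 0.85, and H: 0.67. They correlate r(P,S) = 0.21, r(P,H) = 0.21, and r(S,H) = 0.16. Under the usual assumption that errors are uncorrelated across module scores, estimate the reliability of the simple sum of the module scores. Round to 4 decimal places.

0.7933

Var(P+S+H) = 3 + 2·[0.21 + 0.21 + 0.16] = 3 + 1.16 = 4.16.
With uncorrelated errors the cross-covariances are all true-score covariance, so they carry over unchanged; only the diagonal terms shrink to ρᵢσᵢ².
True-score variance = [0.62 + 0.85 + 0.67] + 1.16 = 2.14 + 1.16 = 3.3.
Reliability = 3.3 / 4.16 = 0.7933.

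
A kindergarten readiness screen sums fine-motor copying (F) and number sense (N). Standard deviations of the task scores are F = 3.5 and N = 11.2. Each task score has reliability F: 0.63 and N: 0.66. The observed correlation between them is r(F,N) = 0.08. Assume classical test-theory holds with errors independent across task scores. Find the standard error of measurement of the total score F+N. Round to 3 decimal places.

Var(total) = 137.69 + 6.272 = 143.962.
True-score variance = 90.5079 + 6.272 = 96.7799, so reliability = 0.6723.
Error variance = 143.962 − 96.7799 = 47.1821; SEM = √47.1821 = 6.869.

6.869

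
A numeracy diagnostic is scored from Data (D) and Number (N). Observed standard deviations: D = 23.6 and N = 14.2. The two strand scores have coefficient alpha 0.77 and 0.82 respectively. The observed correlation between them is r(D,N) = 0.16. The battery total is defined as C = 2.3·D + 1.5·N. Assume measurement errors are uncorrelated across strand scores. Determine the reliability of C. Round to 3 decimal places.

0.799

Var(C) = 2.3²·23.6² + 1.5²·14.2² + 2·[3.45·23.6·14.2·0.16] = 3400.01 + 369.972 = 3769.98.
With uncorrelated errors the cross-covariances are all true-score covariance, so they carry over unchanged; only the diagonal terms shrink to ρᵢσᵢ².
True-score variance = [2.3²·23.6²·0.77 + 1.5²·14.2²·0.82] + 369.972 = 2640.69 + 369.972 = 3010.66.
Reliability = 3010.66 / 3769.98 = 0.799.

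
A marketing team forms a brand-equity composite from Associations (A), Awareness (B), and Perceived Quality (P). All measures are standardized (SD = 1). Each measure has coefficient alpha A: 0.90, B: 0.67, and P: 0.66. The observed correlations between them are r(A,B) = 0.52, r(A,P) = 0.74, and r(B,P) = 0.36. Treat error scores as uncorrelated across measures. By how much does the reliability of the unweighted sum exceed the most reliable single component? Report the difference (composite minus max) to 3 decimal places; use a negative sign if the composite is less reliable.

Var(sum) = 3 + 3.24 = 6.24; true-score variance = 2.23 + 3.24 = 5.47; composite reliability = 0.8766.
Max component reliability = 0.9000.
Difference = 0.8766 − 0.9000 = -0.023.

-0.023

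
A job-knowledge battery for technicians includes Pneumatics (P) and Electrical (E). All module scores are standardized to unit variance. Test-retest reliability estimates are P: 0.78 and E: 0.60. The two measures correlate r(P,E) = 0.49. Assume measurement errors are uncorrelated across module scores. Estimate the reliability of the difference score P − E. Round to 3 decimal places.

0.392

Var(P−E) = 1 + 1 − 2·0.49 = 2 − 0.98 = 1.02.
Under uncorrelated errors the observed covariances equal the true-score covariances, so only the own-variance terms attenuate.
True-score variance = [0.78 + 0.60] − 0.98 = 1.38 − 0.98 = 0.4.
Reliability = 0.4 / 1.02 = 0.392.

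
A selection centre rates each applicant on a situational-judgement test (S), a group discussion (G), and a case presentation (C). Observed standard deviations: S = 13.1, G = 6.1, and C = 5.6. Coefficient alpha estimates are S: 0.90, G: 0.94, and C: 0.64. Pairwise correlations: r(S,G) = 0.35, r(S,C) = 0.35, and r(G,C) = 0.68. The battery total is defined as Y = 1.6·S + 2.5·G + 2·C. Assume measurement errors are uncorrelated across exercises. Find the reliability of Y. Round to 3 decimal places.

Var(Y) = 1.6²·13.1² + 2.5²·6.1² + 2²·5.6² + 2·[4·13.1·6.1·0.35 + 3.2·13.1·5.6·0.35 + 5·6.1·5.6·0.68] = 797.324 + 620.362 = 1417.69.
Under uncorrelated errors the observed covariances equal the true-score covariances, so only the own-variance terms attenuate.
True-score variance = [1.6²·13.1²·0.90 + 2.5²·6.1²·0.94 + 2²·5.6²·0.64] + 620.362 = 694.28 + 620.362 = 1314.64.
Reliability = 1314.64 / 1417.69 = 0.927.

0.927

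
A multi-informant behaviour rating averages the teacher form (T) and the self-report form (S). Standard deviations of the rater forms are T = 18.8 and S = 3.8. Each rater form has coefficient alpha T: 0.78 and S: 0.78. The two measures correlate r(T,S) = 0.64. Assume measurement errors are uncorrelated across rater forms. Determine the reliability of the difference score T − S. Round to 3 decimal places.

Var(T−S) = 18.8² + 3.8² − 2·18.8·3.8·0.64 = 367.88 − 91.4432 = 276.437.
Under uncorrelated errors the observed covariances equal the true-score covariances, so only the own-variance terms attenuate.
True-score variance = [18.8²·0.78 + 3.8²·0.78] − 91.4432 = 286.946 − 91.4432 = 195.503.
Reliability = 195.503 / 276.437 = 0.707.

0.707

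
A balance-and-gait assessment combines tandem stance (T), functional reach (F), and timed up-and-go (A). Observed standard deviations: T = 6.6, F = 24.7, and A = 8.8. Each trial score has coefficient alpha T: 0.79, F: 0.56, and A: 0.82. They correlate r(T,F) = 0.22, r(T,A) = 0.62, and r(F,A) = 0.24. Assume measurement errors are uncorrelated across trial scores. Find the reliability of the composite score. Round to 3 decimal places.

0.702

Var(T+F+A) = 6.6² + 24.7² + 8.8² + 2·[6.6·24.7·0.22 + 6.6·8.8·0.62 + 24.7·8.8·0.24] = 731.09 + 248.081 = 979.171.
With uncorrelated errors the cross-covariances are all true-score covariance, so they carry over unchanged; only the diagonal terms shrink to ρᵢσᵢ².
True-score variance = [6.6²·0.79 + 24.7²·0.56 + 8.8²·0.82] + 248.081 = 439.564 + 248.081 = 687.644.
Reliability = 687.644 / 979.171 = 0.702.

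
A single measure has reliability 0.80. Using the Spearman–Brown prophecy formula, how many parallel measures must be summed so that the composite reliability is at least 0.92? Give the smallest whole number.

3

k ≥ ρ*(1−ρ₁)/(ρ₁(1−ρ*)) = 0.92·0.20 / (0.80·0.08) = 2.875.
Smallest integer k = 3.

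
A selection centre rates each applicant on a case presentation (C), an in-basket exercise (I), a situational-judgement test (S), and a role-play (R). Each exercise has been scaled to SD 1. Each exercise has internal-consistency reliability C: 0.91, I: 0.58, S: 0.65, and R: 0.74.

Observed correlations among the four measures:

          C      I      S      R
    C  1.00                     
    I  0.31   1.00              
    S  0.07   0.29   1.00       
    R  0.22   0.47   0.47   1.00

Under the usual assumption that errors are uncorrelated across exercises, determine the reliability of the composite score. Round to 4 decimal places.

Var(C+I+S+R) = 4 + 2·[0.31 + 0.07 + 0.22 + 0.29 + 0.47 + 0.47] = 4 + 3.66 = 7.66.
Because errors are independent across components, Cov(Tᵢ,Tⱼ) = Cov(Xᵢ,Xⱼ); the off-diagonal part of the true-score variance is the same as above.
True-score variance = [0.91 + 0.58 + 0.65 + 0.74] + 3.66 = 2.88 + 3.66 = 6.54.
Reliability = 6.54 / 7.66 = 0.8538.

0.8538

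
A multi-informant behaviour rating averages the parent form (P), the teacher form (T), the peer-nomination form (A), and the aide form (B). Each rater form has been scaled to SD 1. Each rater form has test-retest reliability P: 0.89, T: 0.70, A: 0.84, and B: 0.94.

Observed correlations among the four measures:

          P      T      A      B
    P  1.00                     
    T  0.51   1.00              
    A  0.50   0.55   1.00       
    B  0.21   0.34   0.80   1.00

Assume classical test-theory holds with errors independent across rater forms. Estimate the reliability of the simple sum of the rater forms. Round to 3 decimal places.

0.936

Var(P+T+A+B) = 4 + 2·[0.51 + 0.50 + 0.21 + 0.55 + 0.34 + 0.80] = 4 + 5.82 = 9.82.
With uncorrelated errors the cross-covariances are all true-score covariance, so they carry over unchanged; only the diagonal terms shrink to ρᵢσᵢ².
True-score variance = [0.89 + 0.70 + 0.84 + 0.94] + 5.82 = 3.37 + 5.82 = 9.19.
Reliability = 9.19 / 9.82 = 0.936.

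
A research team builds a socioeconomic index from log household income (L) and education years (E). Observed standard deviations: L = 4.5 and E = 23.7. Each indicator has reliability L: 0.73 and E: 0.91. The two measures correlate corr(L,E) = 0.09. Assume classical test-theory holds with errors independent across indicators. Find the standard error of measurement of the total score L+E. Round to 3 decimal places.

7.485

Var(total) = 581.94 + 19.197 = 601.137.
True-score variance = 525.92 + 19.197 = 545.117, so reliability = 0.9068.
Error variance = 601.137 − 545.117 = 56.0196; SEM = √56.0196 = 7.485.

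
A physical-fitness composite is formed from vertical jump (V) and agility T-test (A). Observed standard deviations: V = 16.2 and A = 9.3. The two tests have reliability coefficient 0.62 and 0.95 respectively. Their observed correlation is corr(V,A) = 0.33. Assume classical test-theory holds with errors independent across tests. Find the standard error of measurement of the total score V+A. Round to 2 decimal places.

10.20

Var(total) = 348.93 + 99.4356 = 448.366.
True-score variance = 244.878 + 99.4356 = 344.314, so reliability = 0.7679.
Error variance = 448.366 − 344.314 = 104.052; SEM = √104.052 = 10.20.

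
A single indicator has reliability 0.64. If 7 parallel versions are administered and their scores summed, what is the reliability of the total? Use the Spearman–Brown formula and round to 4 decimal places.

0.9256

ρ_k = kρ / (1 + (k−1)ρ) = 7·0.64 / (1 + 6·0.64) = 4.480 / 4.840 = 0.9256.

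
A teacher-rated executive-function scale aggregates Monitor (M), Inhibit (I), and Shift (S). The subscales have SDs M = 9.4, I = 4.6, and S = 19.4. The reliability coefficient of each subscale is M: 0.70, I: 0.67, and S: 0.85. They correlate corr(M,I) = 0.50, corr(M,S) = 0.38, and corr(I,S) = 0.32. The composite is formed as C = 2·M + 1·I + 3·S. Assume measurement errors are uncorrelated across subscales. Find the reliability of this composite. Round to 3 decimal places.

Var(C) = 2²·9.4² + 4.6² + 3²·19.4² + 2·[2·9.4·4.6·0.50 + 6·9.4·19.4·0.38 + 3·4.6·19.4·0.32] = 3761.84 + 1089.38 = 4851.22.
Because errors are independent across components, Cov(Tᵢ,Tⱼ) = Cov(Xᵢ,Xⱼ); the off-diagonal part of the true-score variance is the same as above.
True-score variance = [2²·9.4²·0.70 + 4.6²·0.67 + 3²·19.4²·0.85] + 1089.38 = 3140.74 + 1089.38 = 4230.12.
Reliability = 4230.12 / 4851.22 = 0.872.

0.872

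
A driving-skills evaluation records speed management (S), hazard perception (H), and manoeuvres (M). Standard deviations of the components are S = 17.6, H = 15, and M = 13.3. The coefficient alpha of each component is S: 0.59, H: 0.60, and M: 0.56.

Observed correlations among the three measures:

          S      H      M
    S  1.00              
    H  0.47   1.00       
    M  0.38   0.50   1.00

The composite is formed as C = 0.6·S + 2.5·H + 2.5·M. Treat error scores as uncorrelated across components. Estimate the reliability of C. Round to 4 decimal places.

Var(C) = 0.6²·17.6² + 2.5²·15² + 2.5²·13.3² + 2·[1.5·17.6·15·0.47 + 1.5·17.6·13.3·0.38 + 6.25·15·13.3·0.50] = 2623.33 + 1885.97 = 4509.29.
Because errors are independent across components, Cov(Tᵢ,Tⱼ) = Cov(Xᵢ,Xⱼ); the off-diagonal part of the true-score variance is the same as above.
True-score variance = [0.6²·17.6²·0.59 + 2.5²·15²·0.60 + 2.5²·13.3²·0.56] + 1885.97 = 1528.66 + 1885.97 = 3414.62.
Reliability = 3414.62 / 4509.29 = 0.7572.

0.7572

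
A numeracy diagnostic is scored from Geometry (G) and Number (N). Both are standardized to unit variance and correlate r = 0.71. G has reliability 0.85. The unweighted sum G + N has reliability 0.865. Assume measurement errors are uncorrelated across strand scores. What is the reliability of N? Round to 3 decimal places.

0.688

Var(G+N) = 2 + 2·0.71 = 3.420.
True-score variance = ρ_G + ρ_N + 2·0.71, so 0.865 = (0.85 + ρ_N + 1.42) / 3.420.
ρ_N = 0.865·3.420 − 0.85 − 1.42 = 0.688.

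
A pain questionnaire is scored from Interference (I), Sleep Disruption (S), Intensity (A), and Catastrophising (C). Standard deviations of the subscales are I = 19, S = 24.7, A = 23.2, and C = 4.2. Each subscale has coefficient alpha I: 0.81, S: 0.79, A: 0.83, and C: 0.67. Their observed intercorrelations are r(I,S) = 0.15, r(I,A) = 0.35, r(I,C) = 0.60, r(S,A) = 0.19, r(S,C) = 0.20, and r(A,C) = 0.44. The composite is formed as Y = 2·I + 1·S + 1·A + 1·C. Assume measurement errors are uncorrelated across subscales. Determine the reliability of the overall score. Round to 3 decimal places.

0.876

Var(Y) = 2²·19² + 24.7² + 23.2² + 4.2² + 2·[2·19·24.7·0.15 + 2·19·23.2·0.35 + 2·19·4.2·0.60 + 24.7·23.2·0.19 + 24.7·4.2·0.20 + 23.2·4.2·0.44] = 2609.97 + 1435.22 = 4045.19.
With uncorrelated errors the cross-covariances are all true-score covariance, so they carry over unchanged; only the diagonal terms shrink to ρᵢσᵢ².
True-score variance = [2²·19²·0.81 + 24.7²·0.79 + 23.2²·0.83 + 4.2²·0.67] + 1435.22 = 2110.17 + 1435.22 = 3545.39.
Reliability = 3545.39 / 4045.19 = 0.876.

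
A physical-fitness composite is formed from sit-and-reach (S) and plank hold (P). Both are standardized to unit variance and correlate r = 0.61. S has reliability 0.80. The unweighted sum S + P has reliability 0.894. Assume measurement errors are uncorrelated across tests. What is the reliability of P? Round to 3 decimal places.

0.859

Var(S+P) = 2 + 2·0.61 = 3.220.
True-score variance = ρ_S + ρ_P + 2·0.61, so 0.894 = (0.80 + ρ_P + 1.22) / 3.220.
ρ_P = 0.894·3.220 − 0.80 − 1.22 = 0.859.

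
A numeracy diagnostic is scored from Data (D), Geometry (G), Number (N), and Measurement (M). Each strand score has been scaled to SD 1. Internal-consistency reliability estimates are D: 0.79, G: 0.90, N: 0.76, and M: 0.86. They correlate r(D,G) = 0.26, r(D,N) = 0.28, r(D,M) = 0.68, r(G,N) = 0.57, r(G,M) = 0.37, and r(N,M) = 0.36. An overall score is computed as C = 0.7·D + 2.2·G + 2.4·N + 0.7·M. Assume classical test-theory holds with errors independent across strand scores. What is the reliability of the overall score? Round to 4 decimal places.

0.9088

Var(C) = 0.7² + 2.2² + 2.4² + 0.7² + 2·[1.54·0.26 + 1.68·0.28 + 0.49·0.68 + 5.28·0.57 + 1.54·0.37 + 1.68·0.36] = 11.58 + 10.7764 = 22.3564.
With uncorrelated errors the cross-covariances are all true-score covariance, so they carry over unchanged; only the diagonal terms shrink to ρᵢσᵢ².
True-score variance = [0.7²·0.79 + 2.2²·0.90 + 2.4²·0.76 + 0.7²·0.86] + 10.7764 = 9.5421 + 10.7764 = 20.3185.
Reliability = 20.3185 / 22.3564 = 0.9088.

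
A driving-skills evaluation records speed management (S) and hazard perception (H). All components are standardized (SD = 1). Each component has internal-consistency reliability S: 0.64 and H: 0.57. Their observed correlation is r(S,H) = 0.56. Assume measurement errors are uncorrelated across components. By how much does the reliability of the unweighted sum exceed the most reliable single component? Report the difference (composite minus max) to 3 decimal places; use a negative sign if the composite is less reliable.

0.107

Var(sum) = 2 + 1.12 = 3.12; true-score variance = 1.21 + 1.12 = 2.33; composite reliability = 0.7468.
Max component reliability = 0.6400.
Difference = 0.7468 − 0.6400 = 0.107.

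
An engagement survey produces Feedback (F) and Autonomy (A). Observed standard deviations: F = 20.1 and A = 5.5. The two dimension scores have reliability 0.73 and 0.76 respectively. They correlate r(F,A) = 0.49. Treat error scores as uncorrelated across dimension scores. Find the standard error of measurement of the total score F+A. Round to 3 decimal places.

10.786

Var(total) = 434.26 + 108.339 = 542.599.
True-score variance = 317.917 + 108.339 = 426.256, so reliability = 0.7856.
Error variance = 542.599 − 426.256 = 116.343; SEM = √116.343 = 10.786.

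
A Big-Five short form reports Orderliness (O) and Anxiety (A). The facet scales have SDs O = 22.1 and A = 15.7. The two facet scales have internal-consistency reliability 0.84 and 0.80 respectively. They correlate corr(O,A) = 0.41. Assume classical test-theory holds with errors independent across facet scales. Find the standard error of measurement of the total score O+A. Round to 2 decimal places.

Var(total) = 734.9 + 284.515 = 1019.42.
True-score variance = 607.456 + 284.515 = 891.972, so reliability = 0.8750.
Error variance = 1019.42 − 891.972 = 127.444; SEM = √127.444 = 11.29.

11.29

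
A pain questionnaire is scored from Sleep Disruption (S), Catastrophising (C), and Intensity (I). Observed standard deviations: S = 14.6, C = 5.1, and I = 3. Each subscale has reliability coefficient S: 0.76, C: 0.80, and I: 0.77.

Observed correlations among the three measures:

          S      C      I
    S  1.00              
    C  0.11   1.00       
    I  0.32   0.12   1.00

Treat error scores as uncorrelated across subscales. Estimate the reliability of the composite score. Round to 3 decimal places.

0.803

Var(S+C+I) = 14.6² + 5.1² + 3² + 2·[14.6·5.1·0.11 + 14.6·3·0.32 + 5.1·3·0.12] = 248.17 + 48.0852 = 296.255.
Because errors are independent across components, Cov(Tᵢ,Tⱼ) = Cov(Xᵢ,Xⱼ); the off-diagonal part of the true-score variance is the same as above.
True-score variance = [14.6²·0.76 + 5.1²·0.80 + 3²·0.77] + 48.0852 = 189.74 + 48.0852 = 237.825.
Reliability = 237.825 / 296.255 = 0.803.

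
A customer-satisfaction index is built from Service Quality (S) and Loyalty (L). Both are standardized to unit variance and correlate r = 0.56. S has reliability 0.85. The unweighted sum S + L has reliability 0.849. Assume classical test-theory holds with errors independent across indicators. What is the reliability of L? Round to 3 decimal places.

Var(S+L) = 2 + 2·0.56 = 3.120.
True-score variance = ρ_S + ρ_L + 2·0.56, so 0.849 = (0.85 + ρ_L + 1.12) / 3.120.
ρ_L = 0.849·3.120 − 0.85 − 1.12 = 0.679.

0.679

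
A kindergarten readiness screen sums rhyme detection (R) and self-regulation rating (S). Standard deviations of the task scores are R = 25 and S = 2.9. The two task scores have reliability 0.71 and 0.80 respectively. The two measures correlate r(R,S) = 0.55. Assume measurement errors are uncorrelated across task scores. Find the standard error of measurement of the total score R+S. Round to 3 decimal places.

13.525

Var(total) = 633.41 + 79.75 = 713.16.
True-score variance = 450.478 + 79.75 = 530.228, so reliability = 0.7435.
Error variance = 713.16 − 530.228 = 182.932; SEM = √182.932 = 13.525.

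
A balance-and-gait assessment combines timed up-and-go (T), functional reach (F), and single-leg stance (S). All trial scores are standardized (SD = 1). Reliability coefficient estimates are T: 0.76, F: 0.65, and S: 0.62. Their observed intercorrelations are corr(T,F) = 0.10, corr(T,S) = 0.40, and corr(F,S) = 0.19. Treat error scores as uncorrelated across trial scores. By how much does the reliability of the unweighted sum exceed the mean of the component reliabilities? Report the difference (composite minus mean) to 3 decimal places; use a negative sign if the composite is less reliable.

0.102

Var(sum) = 3 + 1.38 = 4.38; true-score variance = 2.03 + 1.38 = 3.41; composite reliability = 0.7785.
Mean component reliability = 0.6767.
Difference = 0.7785 − 0.6767 = 0.102.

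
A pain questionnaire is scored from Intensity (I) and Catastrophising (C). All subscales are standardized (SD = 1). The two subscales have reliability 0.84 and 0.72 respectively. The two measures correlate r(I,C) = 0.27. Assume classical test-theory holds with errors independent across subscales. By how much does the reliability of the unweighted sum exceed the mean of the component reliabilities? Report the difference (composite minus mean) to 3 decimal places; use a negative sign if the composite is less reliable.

Var(sum) = 2 + 0.54 = 2.54; true-score variance = 1.56 + 0.54 = 2.1; composite reliability = 0.8268.
Mean component reliability = 0.7800.
Difference = 0.8268 − 0.7800 = 0.047.

0.047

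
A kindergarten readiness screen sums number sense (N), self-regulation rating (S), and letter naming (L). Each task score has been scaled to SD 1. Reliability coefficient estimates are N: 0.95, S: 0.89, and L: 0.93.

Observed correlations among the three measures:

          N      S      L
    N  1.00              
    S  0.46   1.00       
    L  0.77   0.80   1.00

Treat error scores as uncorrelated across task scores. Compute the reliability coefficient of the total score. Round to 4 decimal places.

0.9674

Var(N+S+L) = 3 + 2·[0.46 + 0.77 + 0.80] = 3 + 4.06 = 7.06.
With uncorrelated errors the cross-covariances are all true-score covariance, so they carry over unchanged; only the diagonal terms shrink to ρᵢσᵢ².
True-score variance = [0.95 + 0.89 + 0.93] + 4.06 = 2.77 + 4.06 = 6.83.
Reliability = 6.83 / 7.06 = 0.9674.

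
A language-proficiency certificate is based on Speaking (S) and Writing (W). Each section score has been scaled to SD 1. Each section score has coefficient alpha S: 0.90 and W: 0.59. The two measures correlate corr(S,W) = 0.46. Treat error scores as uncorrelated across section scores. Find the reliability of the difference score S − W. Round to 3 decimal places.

0.528

Var(S−W) = 1 + 1 − 2·0.46 = 2 − 0.92 = 1.08.
Because errors are independent across components, Cov(Tᵢ,Tⱼ) = Cov(Xᵢ,Xⱼ); the off-diagonal part of the true-score variance is the same as above.
True-score variance = [0.90 + 0.59] − 0.92 = 1.49 − 0.92 = 0.57.
Reliability = 0.57 / 1.08 = 0.528.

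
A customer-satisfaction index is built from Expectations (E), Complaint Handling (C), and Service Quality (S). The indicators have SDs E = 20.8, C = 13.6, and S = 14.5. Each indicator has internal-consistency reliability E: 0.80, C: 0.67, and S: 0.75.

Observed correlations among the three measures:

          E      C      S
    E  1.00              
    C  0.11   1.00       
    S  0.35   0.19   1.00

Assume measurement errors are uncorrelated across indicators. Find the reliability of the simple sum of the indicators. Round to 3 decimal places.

Var(E+C+S) = 20.8² + 13.6² + 14.5² + 2·[20.8·13.6·0.11 + 20.8·14.5·0.35 + 13.6·14.5·0.19] = 827.85 + 348.29 = 1176.14.
Under uncorrelated errors the observed covariances equal the true-score covariances, so only the own-variance terms attenuate.
True-score variance = [20.8²·0.80 + 13.6²·0.67 + 14.5²·0.75] + 348.29 = 627.723 + 348.29 = 976.012.
Reliability = 976.012 / 1176.14 = 0.830.

0.830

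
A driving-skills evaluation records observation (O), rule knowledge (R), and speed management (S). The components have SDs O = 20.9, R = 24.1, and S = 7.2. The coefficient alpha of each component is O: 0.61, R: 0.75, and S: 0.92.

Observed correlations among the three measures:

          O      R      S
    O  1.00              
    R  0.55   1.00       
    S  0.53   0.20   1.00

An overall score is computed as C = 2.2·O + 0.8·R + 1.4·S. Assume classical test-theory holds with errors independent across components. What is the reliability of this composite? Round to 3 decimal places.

Var(C) = 2.2²·20.9² + 0.8²·24.1² + 1.4²·7.2² + 2·[1.76·20.9·24.1·0.55 + 3.08·20.9·7.2·0.53 + 1.12·24.1·7.2·0.20] = 2587.49 + 1544.17 = 4131.65.
Because errors are independent across components, Cov(Tᵢ,Tⱼ) = Cov(Xᵢ,Xⱼ); the off-diagonal part of the true-score variance is the same as above.
True-score variance = [2.2²·20.9²·0.61 + 0.8²·24.1²·0.75 + 1.4²·7.2²·0.92] + 1544.17 = 1661.9 + 1544.17 = 3206.07.
Reliability = 3206.07 / 4131.65 = 0.776.

0.776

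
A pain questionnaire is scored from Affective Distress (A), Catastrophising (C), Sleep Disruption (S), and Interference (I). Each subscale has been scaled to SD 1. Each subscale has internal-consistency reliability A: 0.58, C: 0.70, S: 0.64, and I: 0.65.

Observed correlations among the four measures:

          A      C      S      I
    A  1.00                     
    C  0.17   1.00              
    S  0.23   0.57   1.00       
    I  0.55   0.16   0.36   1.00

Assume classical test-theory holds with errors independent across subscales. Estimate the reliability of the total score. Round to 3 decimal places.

Var(A+C+S+I) = 4 + 2·[0.17 + 0.23 + 0.55 + 0.57 + 0.16 + 0.36] = 4 + 4.08 = 8.08.
Because errors are independent across components, Cov(Tᵢ,Tⱼ) = Cov(Xᵢ,Xⱼ); the off-diagonal part of the true-score variance is the same as above.
True-score variance = [0.58 + 0.70 + 0.64 + 0.65] + 4.08 = 2.57 + 4.08 = 6.65.
Reliability = 6.65 / 8.08 = 0.823.

0.823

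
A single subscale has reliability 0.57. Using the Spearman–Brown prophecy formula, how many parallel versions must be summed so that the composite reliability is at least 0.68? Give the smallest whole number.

k ≥ ρ*(1−ρ₁)/(ρ₁(1−ρ*)) = 0.68·0.43 / (0.57·0.32) = 1.603.
Smallest integer k = 2.

2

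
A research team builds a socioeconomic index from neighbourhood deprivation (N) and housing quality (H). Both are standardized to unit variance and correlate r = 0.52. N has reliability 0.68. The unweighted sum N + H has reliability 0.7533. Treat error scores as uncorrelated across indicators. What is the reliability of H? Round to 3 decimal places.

Var(N+H) = 2 + 2·0.52 = 3.040.
True-score variance = ρ_N + ρ_H + 2·0.52, so 0.7533 = (0.68 + ρ_H + 1.04) / 3.040.
ρ_H = 0.7533·3.040 − 0.68 − 1.04 = 0.570.

0.570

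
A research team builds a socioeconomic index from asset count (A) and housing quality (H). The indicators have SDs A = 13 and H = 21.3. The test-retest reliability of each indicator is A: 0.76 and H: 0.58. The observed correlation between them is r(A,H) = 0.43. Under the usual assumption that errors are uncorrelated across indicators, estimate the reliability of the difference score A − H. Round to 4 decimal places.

0.3990

Var(A−H) = 13² + 21.3² − 2·13·21.3·0.43 = 622.69 − 238.134 = 384.556.
With uncorrelated errors the cross-covariances are all true-score covariance, so they carry over unchanged; only the diagonal terms shrink to ρᵢσᵢ².
True-score variance = [13²·0.76 + 21.3²·0.58] − 238.134 = 391.58 − 238.134 = 153.446.
Reliability = 153.446 / 384.556 = 0.3990.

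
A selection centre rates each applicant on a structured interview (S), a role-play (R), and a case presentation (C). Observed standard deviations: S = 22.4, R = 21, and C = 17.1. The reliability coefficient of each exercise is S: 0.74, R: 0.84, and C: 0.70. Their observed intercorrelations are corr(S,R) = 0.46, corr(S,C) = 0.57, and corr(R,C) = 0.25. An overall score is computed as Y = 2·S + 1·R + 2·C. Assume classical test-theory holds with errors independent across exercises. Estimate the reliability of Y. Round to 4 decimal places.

0.8568

Var(Y) = 2²·22.4² + 21² + 2²·17.1² + 2·[2·22.4·21·0.46 + 4·22.4·17.1·0.57 + 2·21·17.1·0.25] = 3617.68 + 2971.3 = 6588.98.
Under uncorrelated errors the observed covariances equal the true-score covariances, so only the own-variance terms attenuate.
True-score variance = [2²·22.4²·0.74 + 21²·0.84 + 2²·17.1²·0.70] + 2971.3 = 2674.4 + 2971.3 = 5645.7.
Reliability = 5645.7 / 6588.98 = 0.8568.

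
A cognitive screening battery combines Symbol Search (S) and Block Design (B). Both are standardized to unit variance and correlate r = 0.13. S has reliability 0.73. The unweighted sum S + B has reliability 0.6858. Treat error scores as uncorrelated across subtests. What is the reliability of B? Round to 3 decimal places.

0.560

Var(S+B) = 2 + 2·0.13 = 2.260.
True-score variance = ρ_S + ρ_B + 2·0.13, so 0.6858 = (0.73 + ρ_B + 0.26) / 2.260.
ρ_B = 0.6858·2.260 − 0.73 − 0.26 = 0.560.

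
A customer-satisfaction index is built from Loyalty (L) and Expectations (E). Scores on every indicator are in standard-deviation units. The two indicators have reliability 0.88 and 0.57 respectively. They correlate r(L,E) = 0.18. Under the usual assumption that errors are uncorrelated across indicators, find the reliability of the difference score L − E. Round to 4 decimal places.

Var(L−E) = 1 + 1 − 2·0.18 = 2 − 0.36 = 1.64.
With uncorrelated errors the cross-covariances are all true-score covariance, so they carry over unchanged; only the diagonal terms shrink to ρᵢσᵢ².
True-score variance = [0.88 + 0.57] − 0.36 = 1.45 − 0.36 = 1.09.
Reliability = 1.09 / 1.64 = 0.6646.

0.6646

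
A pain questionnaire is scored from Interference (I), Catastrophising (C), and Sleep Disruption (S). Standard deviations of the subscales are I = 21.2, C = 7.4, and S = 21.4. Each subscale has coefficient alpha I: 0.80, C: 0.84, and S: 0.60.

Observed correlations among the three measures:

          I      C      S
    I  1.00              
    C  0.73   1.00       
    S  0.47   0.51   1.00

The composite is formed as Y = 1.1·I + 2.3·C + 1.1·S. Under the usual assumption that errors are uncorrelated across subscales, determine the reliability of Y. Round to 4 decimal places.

0.8697

Var(Y) = 1.1²·21.2² + 2.3²·7.4² + 1.1²·21.4² + 2·[2.53·21.2·7.4·0.73 + 1.21·21.2·21.4·0.47 + 2.53·7.4·21.4·0.51] = 1387.63 + 1504.16 = 2891.8.
Under uncorrelated errors the observed covariances equal the true-score covariances, so only the own-variance terms attenuate.
True-score variance = [1.1²·21.2²·0.80 + 2.3²·7.4²·0.84 + 1.1²·21.4²·0.60] + 1504.16 = 1010.87 + 1504.16 = 2515.03.
Reliability = 2515.03 / 2891.8 = 0.8697.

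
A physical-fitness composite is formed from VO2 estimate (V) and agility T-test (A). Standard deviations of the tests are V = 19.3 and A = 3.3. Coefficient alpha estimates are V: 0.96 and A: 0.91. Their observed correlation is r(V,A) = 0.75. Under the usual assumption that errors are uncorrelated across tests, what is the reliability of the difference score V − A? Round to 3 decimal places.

0.945

Var(V−A) = 19.3² + 3.3² − 2·19.3·3.3·0.75 = 383.38 − 95.535 = 287.845.
With uncorrelated errors the cross-covariances are all true-score covariance, so they carry over unchanged; only the diagonal terms shrink to ρᵢσᵢ².
True-score variance = [19.3²·0.96 + 3.3²·0.91] − 95.535 = 367.5 − 95.535 = 271.965.
Reliability = 271.965 / 287.845 = 0.945.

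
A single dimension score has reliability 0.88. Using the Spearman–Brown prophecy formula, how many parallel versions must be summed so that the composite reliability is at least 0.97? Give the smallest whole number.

k ≥ ρ*(1−ρ₁)/(ρ₁(1−ρ*)) = 0.97·0.12 / (0.88·0.03) = 4.409.
Smallest integer k = 5.

5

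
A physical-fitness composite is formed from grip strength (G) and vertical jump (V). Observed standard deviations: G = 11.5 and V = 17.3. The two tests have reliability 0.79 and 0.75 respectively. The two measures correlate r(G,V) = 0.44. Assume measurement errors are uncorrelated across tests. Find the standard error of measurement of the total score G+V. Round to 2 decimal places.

10.13

Var(total) = 431.54 + 175.076 = 606.616.
True-score variance = 328.945 + 175.076 = 504.021, so reliability = 0.8309.
Error variance = 606.616 − 504.021 = 102.595; SEM = √102.595 = 10.13.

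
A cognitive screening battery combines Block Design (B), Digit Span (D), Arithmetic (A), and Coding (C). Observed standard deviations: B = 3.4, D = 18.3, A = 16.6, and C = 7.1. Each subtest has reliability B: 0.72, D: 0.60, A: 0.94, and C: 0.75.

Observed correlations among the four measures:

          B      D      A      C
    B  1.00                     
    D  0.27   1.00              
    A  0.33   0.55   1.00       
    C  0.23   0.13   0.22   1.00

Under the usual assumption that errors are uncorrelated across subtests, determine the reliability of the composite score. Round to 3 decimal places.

0.858

Var(B+D+A+C) = 3.4² + 18.3² + 16.6² + 7.1² + 2·[3.4·18.3·0.27 + 3.4·16.6·0.33 + 3.4·7.1·0.23 + 18.3·16.6·0.55 + 18.3·7.1·0.13 + 16.6·7.1·0.22] = 672.42 + 501.752 = 1174.17.
Under uncorrelated errors the observed covariances equal the true-score covariances, so only the own-variance terms attenuate.
True-score variance = [3.4²·0.72 + 18.3²·0.60 + 16.6²·0.94 + 7.1²·0.75] + 501.752 = 506.091 + 501.752 = 1007.84.
Reliability = 1007.84 / 1174.17 = 0.858.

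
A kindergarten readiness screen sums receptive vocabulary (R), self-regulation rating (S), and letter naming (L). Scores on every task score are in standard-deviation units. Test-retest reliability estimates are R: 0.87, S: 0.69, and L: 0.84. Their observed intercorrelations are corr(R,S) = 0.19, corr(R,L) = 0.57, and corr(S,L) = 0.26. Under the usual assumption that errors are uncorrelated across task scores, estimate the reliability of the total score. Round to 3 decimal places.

Var(R+S+L) = 3 + 2·[0.19 + 0.57 + 0.26] = 3 + 2.04 = 5.04.
Because errors are independent across components, Cov(Tᵢ,Tⱼ) = Cov(Xᵢ,Xⱼ); the off-diagonal part of the true-score variance is the same as above.
True-score variance = [0.87 + 0.69 + 0.84] + 2.04 = 2.4 + 2.04 = 4.44.
Reliability = 4.44 / 5.04 = 0.881.

0.881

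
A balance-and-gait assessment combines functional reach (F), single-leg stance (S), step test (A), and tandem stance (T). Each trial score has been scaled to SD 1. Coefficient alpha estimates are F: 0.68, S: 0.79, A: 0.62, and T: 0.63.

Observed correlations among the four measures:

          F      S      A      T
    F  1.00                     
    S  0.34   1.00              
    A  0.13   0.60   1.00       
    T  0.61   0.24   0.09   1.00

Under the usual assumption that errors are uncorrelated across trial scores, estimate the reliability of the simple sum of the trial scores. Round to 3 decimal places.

Var(F+S+A+T) = 4 + 2·[0.34 + 0.13 + 0.61 + 0.60 + 0.24 + 0.09] = 4 + 4.02 = 8.02.
Because errors are independent across components, Cov(Tᵢ,Tⱼ) = Cov(Xᵢ,Xⱼ); the off-diagonal part of the true-score variance is the same as above.
True-score variance = [0.68 + 0.79 + 0.62 + 0.63] + 4.02 = 2.72 + 4.02 = 6.74.
Reliability = 6.74 / 8.02 = 0.840.

0.840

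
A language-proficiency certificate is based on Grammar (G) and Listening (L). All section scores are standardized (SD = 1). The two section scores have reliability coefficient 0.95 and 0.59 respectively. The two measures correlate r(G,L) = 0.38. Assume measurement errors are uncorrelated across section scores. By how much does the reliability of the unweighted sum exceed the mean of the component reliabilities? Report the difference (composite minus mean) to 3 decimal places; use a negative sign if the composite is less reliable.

Var(sum) = 2 + 0.76 = 2.76; true-score variance = 1.54 + 0.76 = 2.3; composite reliability = 0.8333.
Mean component reliability = 0.7700.
Difference = 0.8333 − 0.7700 = 0.063.

0.063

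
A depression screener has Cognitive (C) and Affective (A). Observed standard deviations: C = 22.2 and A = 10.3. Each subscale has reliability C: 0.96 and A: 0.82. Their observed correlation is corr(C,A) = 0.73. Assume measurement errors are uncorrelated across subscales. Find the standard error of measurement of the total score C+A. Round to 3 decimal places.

6.230

Var(total) = 598.93 + 333.844 = 932.774.
True-score variance = 560.12 + 333.844 = 893.964, so reliability = 0.9584.
Error variance = 932.774 − 893.964 = 38.8098; SEM = √38.8098 = 6.230.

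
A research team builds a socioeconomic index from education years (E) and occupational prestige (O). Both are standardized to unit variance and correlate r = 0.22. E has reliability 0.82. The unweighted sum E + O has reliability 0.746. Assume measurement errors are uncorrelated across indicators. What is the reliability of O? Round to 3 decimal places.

0.560

Var(E+O) = 2 + 2·0.22 = 2.440.
True-score variance = ρ_E + ρ_O + 2·0.22, so 0.746 = (0.82 + ρ_O + 0.44) / 2.440.
ρ_O = 0.746·2.440 − 0.82 − 0.44 = 0.560.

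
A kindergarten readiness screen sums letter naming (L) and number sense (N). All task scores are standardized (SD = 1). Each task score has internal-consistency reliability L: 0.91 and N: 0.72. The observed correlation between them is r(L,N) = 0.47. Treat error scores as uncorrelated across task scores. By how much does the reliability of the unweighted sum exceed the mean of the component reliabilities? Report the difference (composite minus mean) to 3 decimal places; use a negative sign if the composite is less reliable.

Var(sum) = 2 + 0.94 = 2.94; true-score variance = 1.63 + 0.94 = 2.57; composite reliability = 0.8741.
Mean component reliability = 0.8150.
Difference = 0.8741 − 0.8150 = 0.059.

0.059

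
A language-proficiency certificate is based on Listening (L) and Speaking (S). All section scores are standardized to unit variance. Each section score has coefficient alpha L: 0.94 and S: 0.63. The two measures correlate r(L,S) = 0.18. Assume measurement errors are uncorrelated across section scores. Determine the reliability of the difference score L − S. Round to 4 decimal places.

0.7378

Var(L−S) = 1 + 1 − 2·0.18 = 2 − 0.36 = 1.64.
Under uncorrelated errors the observed covariances equal the true-score covariances, so only the own-variance terms attenuate.
True-score variance = [0.94 + 0.63] − 0.36 = 1.57 − 0.36 = 1.21.
Reliability = 1.21 / 1.64 = 0.7378.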